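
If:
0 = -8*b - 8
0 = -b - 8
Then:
No Solution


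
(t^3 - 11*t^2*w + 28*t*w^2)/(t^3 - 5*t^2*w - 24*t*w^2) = (-t^2 + 11*t*w - 28*w^2)/(-t^2 + 5*t*w + 24*w^2)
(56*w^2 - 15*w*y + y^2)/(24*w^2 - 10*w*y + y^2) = (56*w^2 - 15*w*y + y^2)/(24*w^2 - 10*w*y + y^2)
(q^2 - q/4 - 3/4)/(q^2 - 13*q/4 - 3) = (q - 1)/(q - 4)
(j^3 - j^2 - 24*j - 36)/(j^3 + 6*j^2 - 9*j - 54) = (j^2 - 4*j - 12)/(j^2 + 3*j - 18)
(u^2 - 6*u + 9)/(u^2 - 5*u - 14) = (-u^2 + 6*u - 9)/(-u^2 + 5*u + 14)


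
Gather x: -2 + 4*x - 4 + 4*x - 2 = 8*x - 8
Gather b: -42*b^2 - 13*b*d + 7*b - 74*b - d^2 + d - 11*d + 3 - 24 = -42*b^2 + b*(-13*d - 67) - d^2 - 10*d - 21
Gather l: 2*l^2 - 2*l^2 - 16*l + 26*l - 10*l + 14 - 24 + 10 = 0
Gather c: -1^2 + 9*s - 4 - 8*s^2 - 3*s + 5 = -8*s^2 + 6*s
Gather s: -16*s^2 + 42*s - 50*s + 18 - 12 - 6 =-16*s^2 - 8*s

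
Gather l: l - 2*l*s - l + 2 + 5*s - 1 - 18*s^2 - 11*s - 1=-2*l*s - 18*s^2 - 6*s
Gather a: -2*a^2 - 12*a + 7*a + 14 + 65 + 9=-2*a^2 - 5*a + 88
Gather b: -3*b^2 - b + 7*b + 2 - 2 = -3*b^2 + 6*b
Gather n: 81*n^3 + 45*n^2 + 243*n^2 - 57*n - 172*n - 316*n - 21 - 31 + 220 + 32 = 81*n^3 + 288*n^2 - 545*n + 200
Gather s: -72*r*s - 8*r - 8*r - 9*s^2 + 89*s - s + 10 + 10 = -16*r - 9*s^2 + s*(88 - 72*r) + 20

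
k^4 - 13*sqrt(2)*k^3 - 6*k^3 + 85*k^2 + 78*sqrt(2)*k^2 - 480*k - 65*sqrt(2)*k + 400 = (k - 5)*(k - 1)*(k - 8*sqrt(2))*(k - 5*sqrt(2))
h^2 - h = h*(h - 1)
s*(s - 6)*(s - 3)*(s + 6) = s^4 - 3*s^3 - 36*s^2 + 108*s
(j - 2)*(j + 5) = j^2 + 3*j - 10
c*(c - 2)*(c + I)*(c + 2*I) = c^4 - 2*c^3 + 3*I*c^3 - 2*c^2 - 6*I*c^2 + 4*c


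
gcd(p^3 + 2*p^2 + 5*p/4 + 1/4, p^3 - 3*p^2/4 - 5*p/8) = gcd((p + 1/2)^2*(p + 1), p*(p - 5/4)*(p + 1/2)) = p + 1/2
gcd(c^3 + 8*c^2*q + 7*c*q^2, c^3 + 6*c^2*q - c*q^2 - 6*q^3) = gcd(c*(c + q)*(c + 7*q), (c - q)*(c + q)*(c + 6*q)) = c + q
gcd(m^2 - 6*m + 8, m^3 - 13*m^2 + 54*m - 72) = m - 4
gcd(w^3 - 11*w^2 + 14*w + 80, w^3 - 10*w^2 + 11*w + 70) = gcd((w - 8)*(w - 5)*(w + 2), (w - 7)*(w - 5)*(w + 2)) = w^2 - 3*w - 10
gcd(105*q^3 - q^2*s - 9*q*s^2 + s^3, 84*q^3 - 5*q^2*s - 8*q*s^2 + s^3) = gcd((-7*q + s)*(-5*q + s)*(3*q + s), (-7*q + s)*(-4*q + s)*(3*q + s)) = 21*q^2 + 4*q*s - s^2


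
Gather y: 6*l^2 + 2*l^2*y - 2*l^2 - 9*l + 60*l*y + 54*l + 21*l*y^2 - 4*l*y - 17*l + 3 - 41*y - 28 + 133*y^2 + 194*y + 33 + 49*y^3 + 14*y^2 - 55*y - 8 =4*l^2 + 28*l + 49*y^3 + y^2*(21*l + 147) + y*(2*l^2 + 56*l + 98)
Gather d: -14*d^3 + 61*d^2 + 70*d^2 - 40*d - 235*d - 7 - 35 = -14*d^3 + 131*d^2 - 275*d - 42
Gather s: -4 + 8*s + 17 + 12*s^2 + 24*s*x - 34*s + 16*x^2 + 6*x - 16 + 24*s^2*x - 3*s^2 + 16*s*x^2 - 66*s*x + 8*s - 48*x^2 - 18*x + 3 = s^2*(24*x + 9) + s*(16*x^2 - 42*x - 18) - 32*x^2 - 12*x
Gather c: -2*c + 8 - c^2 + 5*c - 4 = -c^2 + 3*c + 4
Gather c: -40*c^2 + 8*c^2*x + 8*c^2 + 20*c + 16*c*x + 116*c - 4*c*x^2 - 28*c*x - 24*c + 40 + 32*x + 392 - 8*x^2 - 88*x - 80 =c^2*(8*x - 32) + c*(-4*x^2 - 12*x + 112) - 8*x^2 - 56*x + 352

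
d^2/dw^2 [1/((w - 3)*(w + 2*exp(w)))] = 2*(-(w - 3)^2*(w + 2*exp(w))*exp(w) + (w - 3)^2*(2*exp(w) + 1)^2 + (w - 3)*(w + 2*exp(w))*(2*exp(w) + 1) + (w + 2*exp(w))^2)/((w - 3)^3*(w + 2*exp(w))^3)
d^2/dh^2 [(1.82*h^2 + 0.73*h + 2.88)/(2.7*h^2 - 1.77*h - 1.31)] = (28.03896*h^3 + 164.59524*h^2 - 67.08906*h + 41.279926)/(19.683*h^6 - 38.7099*h^5 - 3.27321*h^4 + 32.017707*h^3 + 1.588113*h^2 - 9.112491*h - 2.248091)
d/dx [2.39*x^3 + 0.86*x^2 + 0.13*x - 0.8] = 7.17*x^2 + 1.72*x + 0.13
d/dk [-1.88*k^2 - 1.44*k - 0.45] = -3.76*k - 1.44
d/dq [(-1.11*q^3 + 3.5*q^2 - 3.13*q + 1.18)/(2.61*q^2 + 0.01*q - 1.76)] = (-2.8971*q^4 - 0.0222000000000016*q^3 + 14.0651*q^2 - 18.4796*q + 5.497)/(6.8121*q^4 + 0.0522*q^3 - 9.1871*q^2 - 0.0352*q + 3.0976)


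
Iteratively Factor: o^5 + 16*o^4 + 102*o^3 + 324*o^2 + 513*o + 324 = (o + 3)*(o^4 + 13*o^3 + 63*o^2 + 135*o + 108) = (o + 3)*(o + 4)*(o^3 + 9*o^2 + 27*o + 27) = (o + 3)^2*(o + 4)*(o^2 + 6*o + 9) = (o + 3)^3*(o + 4)*(o + 3)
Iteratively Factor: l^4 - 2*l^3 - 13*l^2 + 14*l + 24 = (l - 2)*(l^3 - 13*l - 12) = (l - 4)*(l - 2)*(l^2 + 4*l + 3) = (l - 4)*(l - 2)*(l + 1)*(l + 3)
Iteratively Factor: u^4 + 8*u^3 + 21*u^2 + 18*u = (u)*(u^3 + 8*u^2 + 21*u + 18) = u*(u + 3)*(u^2 + 5*u + 6) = u*(u + 2)*(u + 3)*(u + 3)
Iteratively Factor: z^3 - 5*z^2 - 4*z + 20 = (z - 2)*(z^2 - 3*z - 10) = (z - 2)*(z + 2)*(z - 5)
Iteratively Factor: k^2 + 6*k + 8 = (k + 4)*(k + 2)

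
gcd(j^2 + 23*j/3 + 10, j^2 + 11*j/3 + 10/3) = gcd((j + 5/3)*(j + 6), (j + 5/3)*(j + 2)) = j + 5/3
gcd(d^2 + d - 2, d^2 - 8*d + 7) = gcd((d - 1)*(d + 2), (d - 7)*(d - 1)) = d - 1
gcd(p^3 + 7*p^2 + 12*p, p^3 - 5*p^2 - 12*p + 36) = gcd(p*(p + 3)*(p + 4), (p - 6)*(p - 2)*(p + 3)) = p + 3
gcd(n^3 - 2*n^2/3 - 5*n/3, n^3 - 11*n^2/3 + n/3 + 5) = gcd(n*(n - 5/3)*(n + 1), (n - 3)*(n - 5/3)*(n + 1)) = n^2 - 2*n/3 - 5/3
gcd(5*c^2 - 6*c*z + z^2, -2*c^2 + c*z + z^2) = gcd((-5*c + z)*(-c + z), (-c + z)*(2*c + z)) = -c + z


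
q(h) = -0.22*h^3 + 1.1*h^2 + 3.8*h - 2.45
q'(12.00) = -64.84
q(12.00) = -178.61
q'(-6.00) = -33.16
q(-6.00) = 61.87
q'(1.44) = 5.60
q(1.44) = 4.65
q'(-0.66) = 2.06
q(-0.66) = -4.42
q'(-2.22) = -4.34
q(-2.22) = -3.06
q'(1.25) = 5.52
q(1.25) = 3.59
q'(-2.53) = -5.99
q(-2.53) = -1.46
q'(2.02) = 5.55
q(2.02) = 7.90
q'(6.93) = -12.65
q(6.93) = 3.49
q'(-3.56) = -12.40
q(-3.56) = 7.89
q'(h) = -0.66*h^2 + 2.2*h + 3.8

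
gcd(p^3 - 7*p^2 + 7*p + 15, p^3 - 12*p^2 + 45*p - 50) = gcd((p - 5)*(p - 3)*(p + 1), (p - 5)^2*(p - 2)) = p - 5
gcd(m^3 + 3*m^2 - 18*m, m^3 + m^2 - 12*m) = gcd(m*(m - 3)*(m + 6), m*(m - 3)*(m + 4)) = m^2 - 3*m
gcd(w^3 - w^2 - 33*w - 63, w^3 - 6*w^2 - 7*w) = w - 7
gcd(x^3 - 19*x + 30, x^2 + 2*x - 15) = x^2 + 2*x - 15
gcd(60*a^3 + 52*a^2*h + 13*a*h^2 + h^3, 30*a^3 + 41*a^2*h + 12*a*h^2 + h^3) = 30*a^2 + 11*a*h + h^2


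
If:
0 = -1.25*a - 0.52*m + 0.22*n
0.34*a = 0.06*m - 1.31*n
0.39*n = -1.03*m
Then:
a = 0.00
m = 0.00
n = 0.00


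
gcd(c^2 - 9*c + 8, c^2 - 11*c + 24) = c - 8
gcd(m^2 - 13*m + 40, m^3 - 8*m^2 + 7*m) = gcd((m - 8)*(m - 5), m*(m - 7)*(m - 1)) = 1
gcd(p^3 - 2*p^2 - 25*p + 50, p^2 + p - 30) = p - 5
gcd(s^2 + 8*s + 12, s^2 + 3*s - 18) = s + 6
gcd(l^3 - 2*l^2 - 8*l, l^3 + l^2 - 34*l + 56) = l - 4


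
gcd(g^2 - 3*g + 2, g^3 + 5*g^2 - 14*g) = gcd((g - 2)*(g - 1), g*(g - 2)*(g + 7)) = g - 2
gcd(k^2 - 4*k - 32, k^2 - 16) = k + 4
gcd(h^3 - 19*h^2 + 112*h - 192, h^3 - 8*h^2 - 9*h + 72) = h^2 - 11*h + 24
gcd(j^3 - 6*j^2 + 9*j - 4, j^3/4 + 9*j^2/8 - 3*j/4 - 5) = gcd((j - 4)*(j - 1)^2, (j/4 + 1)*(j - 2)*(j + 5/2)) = 1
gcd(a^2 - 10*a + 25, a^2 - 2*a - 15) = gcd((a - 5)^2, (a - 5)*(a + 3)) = a - 5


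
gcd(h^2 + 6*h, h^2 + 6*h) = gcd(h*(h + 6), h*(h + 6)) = h^2 + 6*h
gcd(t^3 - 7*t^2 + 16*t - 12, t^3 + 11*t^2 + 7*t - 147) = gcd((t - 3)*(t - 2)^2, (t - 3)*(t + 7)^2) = t - 3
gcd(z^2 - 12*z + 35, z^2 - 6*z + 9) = 1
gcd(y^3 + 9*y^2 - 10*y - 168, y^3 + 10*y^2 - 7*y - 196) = y^2 + 3*y - 28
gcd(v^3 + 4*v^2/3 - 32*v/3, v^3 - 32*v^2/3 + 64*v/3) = v^2 - 8*v/3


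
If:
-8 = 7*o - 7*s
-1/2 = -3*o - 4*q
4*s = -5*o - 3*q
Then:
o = -277/378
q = 85/126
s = 155/378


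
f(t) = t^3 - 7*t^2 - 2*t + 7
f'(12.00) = 262.00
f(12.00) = 703.00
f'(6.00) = 22.00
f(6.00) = -41.00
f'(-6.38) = 209.43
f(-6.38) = -524.86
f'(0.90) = -12.17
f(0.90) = 0.26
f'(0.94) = -12.51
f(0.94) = -0.23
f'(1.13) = -13.99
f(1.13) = -2.76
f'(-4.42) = 118.49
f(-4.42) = -207.27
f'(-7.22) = 255.47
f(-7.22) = -719.83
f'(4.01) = -9.90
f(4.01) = -49.10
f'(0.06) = -2.83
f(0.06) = 6.86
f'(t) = 3*t^2 - 14*t - 2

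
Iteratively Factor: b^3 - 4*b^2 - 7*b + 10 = (b - 5)*(b^2 + b - 2) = (b - 5)*(b - 1)*(b + 2)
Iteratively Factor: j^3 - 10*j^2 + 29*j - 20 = (j - 1)*(j^2 - 9*j + 20) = (j - 5)*(j - 1)*(j - 4)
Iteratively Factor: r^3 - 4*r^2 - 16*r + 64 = (r - 4)*(r^2 - 16) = (r - 4)*(r + 4)*(r - 4)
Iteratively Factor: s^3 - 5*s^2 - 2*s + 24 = (s - 4)*(s^2 - s - 6) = (s - 4)*(s - 3)*(s + 2)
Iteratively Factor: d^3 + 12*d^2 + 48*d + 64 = (d + 4)*(d^2 + 8*d + 16) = (d + 4)^2*(d + 4)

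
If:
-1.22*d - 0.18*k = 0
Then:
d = -0.147540983606557*k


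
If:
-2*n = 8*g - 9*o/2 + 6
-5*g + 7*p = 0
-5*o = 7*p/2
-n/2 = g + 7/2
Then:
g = 32/25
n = -239/25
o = -16/25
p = 32/35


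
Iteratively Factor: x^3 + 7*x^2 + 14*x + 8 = (x + 2)*(x^2 + 5*x + 4) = (x + 1)*(x + 2)*(x + 4)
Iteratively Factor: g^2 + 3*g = (g)*(g + 3)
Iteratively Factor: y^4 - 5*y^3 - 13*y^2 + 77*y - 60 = (y - 1)*(y^3 - 4*y^2 - 17*y + 60) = (y - 5)*(y - 1)*(y^2 + y - 12) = (y - 5)*(y - 3)*(y - 1)*(y + 4)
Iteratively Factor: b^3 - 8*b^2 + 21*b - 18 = (b - 2)*(b^2 - 6*b + 9) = (b - 3)*(b - 2)*(b - 3)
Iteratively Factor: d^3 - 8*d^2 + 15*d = (d)*(d^2 - 8*d + 15) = d*(d - 3)*(d - 5)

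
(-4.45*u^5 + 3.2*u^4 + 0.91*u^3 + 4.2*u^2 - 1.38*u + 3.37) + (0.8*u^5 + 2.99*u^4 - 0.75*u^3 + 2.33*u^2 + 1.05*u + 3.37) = -3.65*u^5 + 6.19*u^4 + 0.16*u^3 + 6.53*u^2 - 0.33*u + 6.74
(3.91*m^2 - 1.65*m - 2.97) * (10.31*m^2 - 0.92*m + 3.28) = 40.3121*m^4 - 20.6087*m^3 - 16.2779*m^2 - 2.6796*m - 9.7416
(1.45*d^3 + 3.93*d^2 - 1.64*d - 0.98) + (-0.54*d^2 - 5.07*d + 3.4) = 1.45*d^3 + 3.39*d^2 - 6.71*d + 2.42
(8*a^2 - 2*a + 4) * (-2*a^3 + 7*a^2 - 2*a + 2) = -16*a^5 + 60*a^4 - 38*a^3 + 48*a^2 - 12*a + 8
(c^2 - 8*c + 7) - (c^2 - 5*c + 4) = 3 - 3*c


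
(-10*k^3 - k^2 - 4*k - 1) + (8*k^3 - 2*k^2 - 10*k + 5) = -2*k^3 - 3*k^2 - 14*k + 4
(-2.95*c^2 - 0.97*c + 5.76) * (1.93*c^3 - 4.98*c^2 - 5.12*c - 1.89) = -5.6935*c^5 + 12.8189*c^4 + 31.0514*c^3 - 18.1429*c^2 - 27.6579*c - 10.8864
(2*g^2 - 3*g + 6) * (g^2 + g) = 2*g^4 - g^3 + 3*g^2 + 6*g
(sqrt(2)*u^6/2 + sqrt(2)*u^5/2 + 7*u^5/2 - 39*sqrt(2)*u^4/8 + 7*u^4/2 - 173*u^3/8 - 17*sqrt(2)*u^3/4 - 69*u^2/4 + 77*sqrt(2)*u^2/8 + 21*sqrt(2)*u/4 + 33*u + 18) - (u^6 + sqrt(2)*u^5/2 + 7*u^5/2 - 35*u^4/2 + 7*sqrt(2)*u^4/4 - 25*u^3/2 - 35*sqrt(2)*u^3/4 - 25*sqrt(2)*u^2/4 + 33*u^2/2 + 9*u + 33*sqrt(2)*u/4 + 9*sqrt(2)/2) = -u^6 + sqrt(2)*u^6/2 - 53*sqrt(2)*u^4/8 + 21*u^4 - 73*u^3/8 + 9*sqrt(2)*u^3/2 - 135*u^2/4 + 127*sqrt(2)*u^2/8 - 3*sqrt(2)*u + 24*u - 9*sqrt(2)/2 + 18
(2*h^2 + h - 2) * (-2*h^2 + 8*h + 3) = -4*h^4 + 14*h^3 + 18*h^2 - 13*h - 6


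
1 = 1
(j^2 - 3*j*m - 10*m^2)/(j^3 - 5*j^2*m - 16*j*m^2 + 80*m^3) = (j + 2*m)/(j^2 - 16*m^2)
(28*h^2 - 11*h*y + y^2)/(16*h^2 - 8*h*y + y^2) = (-7*h + y)/(-4*h + y)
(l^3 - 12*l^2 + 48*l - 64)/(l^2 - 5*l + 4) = (l^2 - 8*l + 16)/(l - 1)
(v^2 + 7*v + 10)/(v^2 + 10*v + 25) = (v + 2)/(v + 5)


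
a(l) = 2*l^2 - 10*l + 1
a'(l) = 4*l - 10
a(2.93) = -11.13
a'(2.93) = 1.72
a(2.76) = -11.36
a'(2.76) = 1.04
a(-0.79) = 10.15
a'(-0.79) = -13.16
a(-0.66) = 8.47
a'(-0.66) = -12.64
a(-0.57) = 7.35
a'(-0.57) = -12.28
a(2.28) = -11.40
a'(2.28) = -0.88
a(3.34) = -10.09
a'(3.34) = 3.36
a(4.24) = -5.44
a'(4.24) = 6.96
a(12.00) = 169.00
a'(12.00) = 38.00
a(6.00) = 13.00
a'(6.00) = 14.00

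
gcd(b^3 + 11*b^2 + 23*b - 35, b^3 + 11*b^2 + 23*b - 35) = b^3 + 11*b^2 + 23*b - 35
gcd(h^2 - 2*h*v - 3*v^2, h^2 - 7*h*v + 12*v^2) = -h + 3*v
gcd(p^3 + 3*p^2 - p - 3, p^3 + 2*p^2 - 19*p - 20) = p + 1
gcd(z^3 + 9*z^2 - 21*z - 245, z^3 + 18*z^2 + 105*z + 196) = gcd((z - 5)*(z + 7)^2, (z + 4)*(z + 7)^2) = z^2 + 14*z + 49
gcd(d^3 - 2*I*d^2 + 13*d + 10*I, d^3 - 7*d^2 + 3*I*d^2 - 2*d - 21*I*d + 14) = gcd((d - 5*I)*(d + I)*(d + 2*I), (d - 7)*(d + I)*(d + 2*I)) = d^2 + 3*I*d - 2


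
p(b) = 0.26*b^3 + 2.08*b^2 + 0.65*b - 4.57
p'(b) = 0.78*b^2 + 4.16*b + 0.65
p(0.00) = -4.57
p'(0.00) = 0.65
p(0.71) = -2.97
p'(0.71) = 4.00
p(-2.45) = 2.50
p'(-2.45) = -4.86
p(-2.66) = 3.52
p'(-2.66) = -4.90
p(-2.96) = 4.99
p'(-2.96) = -4.83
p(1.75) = 4.33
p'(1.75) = 10.32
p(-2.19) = 1.25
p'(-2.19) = -4.72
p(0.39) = -3.98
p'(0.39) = 2.39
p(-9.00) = -31.48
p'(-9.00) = 26.39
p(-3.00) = 5.18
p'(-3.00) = -4.81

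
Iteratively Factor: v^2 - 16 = (v - 4)*(v + 4)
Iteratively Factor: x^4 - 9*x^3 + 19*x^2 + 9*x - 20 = (x - 4)*(x^3 - 5*x^2 - x + 5) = (x - 4)*(x - 1)*(x^2 - 4*x - 5) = (x - 5)*(x - 4)*(x - 1)*(x + 1)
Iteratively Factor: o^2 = (o)*(o)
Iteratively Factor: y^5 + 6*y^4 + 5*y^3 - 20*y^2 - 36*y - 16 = (y + 4)*(y^4 + 2*y^3 - 3*y^2 - 8*y - 4) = (y + 1)*(y + 4)*(y^3 + y^2 - 4*y - 4) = (y + 1)^2*(y + 4)*(y^2 - 4) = (y + 1)^2*(y + 2)*(y + 4)*(y - 2)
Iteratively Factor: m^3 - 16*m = (m)*(m^2 - 16) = m*(m - 4)*(m + 4)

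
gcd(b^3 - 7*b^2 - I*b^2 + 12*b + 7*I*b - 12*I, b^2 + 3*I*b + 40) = 1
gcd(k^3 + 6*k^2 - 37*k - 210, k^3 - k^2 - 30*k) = k^2 - k - 30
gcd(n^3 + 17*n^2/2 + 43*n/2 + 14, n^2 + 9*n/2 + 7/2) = n^2 + 9*n/2 + 7/2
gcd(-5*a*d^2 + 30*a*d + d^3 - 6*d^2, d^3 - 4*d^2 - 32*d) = d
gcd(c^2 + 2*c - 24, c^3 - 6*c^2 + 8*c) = c - 4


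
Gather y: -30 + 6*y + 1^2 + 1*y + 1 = 7*y - 28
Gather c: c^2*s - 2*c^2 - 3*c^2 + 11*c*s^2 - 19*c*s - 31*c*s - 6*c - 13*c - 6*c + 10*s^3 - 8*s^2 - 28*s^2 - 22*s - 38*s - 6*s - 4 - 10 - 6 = c^2*(s - 5) + c*(11*s^2 - 50*s - 25) + 10*s^3 - 36*s^2 - 66*s - 20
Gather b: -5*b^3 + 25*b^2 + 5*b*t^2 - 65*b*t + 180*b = -5*b^3 + 25*b^2 + b*(5*t^2 - 65*t + 180)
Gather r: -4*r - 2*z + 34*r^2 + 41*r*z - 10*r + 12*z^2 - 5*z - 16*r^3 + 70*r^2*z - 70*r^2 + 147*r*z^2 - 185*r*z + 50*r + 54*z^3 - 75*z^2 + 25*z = -16*r^3 + r^2*(70*z - 36) + r*(147*z^2 - 144*z + 36) + 54*z^3 - 63*z^2 + 18*z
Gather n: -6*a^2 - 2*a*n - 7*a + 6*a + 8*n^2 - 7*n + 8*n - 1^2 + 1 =-6*a^2 - a + 8*n^2 + n*(1 - 2*a)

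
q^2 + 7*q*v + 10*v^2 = (q + 2*v)*(q + 5*v)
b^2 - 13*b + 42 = (b - 7)*(b - 6)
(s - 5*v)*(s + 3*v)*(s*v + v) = s^3*v - 2*s^2*v^2 + s^2*v - 15*s*v^3 - 2*s*v^2 - 15*v^3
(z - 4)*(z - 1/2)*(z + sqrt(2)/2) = z^3 - 9*z^2/2 + sqrt(2)*z^2/2 - 9*sqrt(2)*z/4 + 2*z + sqrt(2)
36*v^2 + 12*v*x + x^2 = (6*v + x)^2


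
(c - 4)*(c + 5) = c^2 + c - 20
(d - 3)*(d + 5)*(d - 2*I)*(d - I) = d^4 + 2*d^3 - 3*I*d^3 - 17*d^2 - 6*I*d^2 - 4*d + 45*I*d + 30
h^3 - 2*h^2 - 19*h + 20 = (h - 5)*(h - 1)*(h + 4)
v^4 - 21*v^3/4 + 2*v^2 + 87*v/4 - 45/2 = (v - 3)^2*(v - 5/4)*(v + 2)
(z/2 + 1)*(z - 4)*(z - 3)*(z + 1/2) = z^4/2 - 9*z^3/4 - 9*z^2/4 + 23*z/2 + 6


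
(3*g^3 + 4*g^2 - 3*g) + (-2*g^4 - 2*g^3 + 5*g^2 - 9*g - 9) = -2*g^4 + g^3 + 9*g^2 - 12*g - 9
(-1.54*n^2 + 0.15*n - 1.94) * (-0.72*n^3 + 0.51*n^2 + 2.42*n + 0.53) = 1.1088*n^5 - 0.8934*n^4 - 2.2535*n^3 - 1.4426*n^2 - 4.6153*n - 1.0282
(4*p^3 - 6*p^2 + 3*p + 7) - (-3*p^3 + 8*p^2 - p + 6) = 7*p^3 - 14*p^2 + 4*p + 1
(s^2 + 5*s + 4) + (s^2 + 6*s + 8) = 2*s^2 + 11*s + 12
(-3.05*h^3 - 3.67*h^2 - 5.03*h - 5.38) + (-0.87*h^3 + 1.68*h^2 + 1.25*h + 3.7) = -3.92*h^3 - 1.99*h^2 - 3.78*h - 1.68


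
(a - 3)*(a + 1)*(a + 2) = a^3 - 7*a - 6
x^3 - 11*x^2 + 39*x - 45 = (x - 5)*(x - 3)^2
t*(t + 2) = t^2 + 2*t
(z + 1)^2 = z^2 + 2*z + 1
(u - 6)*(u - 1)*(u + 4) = u^3 - 3*u^2 - 22*u + 24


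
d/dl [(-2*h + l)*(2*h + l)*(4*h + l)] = -4*h^2 + 8*h*l + 3*l^2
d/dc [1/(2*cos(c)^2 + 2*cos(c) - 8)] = (2*cos(c) + 1)*sin(c)/(2*(cos(c)^2 + cos(c) - 4)^2)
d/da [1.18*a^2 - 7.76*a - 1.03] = 2.36*a - 7.76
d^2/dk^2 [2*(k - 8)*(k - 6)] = 4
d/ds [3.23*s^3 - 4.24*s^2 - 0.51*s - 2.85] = 9.69*s^2 - 8.48*s - 0.51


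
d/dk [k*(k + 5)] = 2*k + 5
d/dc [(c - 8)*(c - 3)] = 2*c - 11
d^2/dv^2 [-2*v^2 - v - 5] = -4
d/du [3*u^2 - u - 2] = 6*u - 1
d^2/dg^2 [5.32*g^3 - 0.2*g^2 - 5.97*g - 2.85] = 31.92*g - 0.4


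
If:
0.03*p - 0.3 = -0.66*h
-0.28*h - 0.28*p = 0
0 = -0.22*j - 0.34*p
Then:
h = 0.48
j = 0.74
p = -0.48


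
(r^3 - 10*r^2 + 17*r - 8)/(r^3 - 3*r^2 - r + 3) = (r^2 - 9*r + 8)/(r^2 - 2*r - 3)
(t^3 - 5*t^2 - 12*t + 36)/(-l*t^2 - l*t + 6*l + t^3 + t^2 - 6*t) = (t - 6)/(-l + t)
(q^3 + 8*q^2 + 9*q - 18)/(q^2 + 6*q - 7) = (q^2 + 9*q + 18)/(q + 7)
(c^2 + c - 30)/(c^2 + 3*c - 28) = (c^2 + c - 30)/(c^2 + 3*c - 28)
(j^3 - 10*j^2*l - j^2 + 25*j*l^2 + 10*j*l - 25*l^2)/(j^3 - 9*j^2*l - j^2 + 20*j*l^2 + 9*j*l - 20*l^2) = (j - 5*l)/(j - 4*l)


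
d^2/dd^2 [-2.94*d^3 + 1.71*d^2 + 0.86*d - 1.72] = 3.42 - 17.64*d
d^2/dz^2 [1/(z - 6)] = 2/(z - 6)^3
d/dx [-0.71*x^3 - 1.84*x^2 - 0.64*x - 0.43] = -2.13*x^2 - 3.68*x - 0.64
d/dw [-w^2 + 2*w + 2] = 2 - 2*w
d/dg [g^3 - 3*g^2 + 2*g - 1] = 3*g^2 - 6*g + 2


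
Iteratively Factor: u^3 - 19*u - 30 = (u + 3)*(u^2 - 3*u - 10) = (u + 2)*(u + 3)*(u - 5)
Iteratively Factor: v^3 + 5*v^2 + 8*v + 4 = (v + 2)*(v^2 + 3*v + 2) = (v + 1)*(v + 2)*(v + 2)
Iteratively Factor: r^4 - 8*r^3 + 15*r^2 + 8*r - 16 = (r - 4)*(r^3 - 4*r^2 - r + 4) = (r - 4)*(r + 1)*(r^2 - 5*r + 4) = (r - 4)*(r - 1)*(r + 1)*(r - 4)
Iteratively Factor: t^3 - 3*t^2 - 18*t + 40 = (t - 5)*(t^2 + 2*t - 8) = (t - 5)*(t - 2)*(t + 4)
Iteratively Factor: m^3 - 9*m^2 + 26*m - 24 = (m - 2)*(m^2 - 7*m + 12) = (m - 3)*(m - 2)*(m - 4)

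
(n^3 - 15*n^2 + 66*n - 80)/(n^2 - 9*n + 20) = (n^2 - 10*n + 16)/(n - 4)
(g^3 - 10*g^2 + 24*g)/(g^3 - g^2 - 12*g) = (g - 6)/(g + 3)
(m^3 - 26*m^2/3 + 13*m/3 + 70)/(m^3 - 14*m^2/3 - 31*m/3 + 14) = (m - 5)/(m - 1)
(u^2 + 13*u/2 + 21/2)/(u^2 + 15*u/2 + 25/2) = (2*u^2 + 13*u + 21)/(2*u^2 + 15*u + 25)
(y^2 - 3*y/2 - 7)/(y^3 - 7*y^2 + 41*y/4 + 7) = 2*(y + 2)/(2*y^2 - 7*y - 4)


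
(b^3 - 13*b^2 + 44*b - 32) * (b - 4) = b^4 - 17*b^3 + 96*b^2 - 208*b + 128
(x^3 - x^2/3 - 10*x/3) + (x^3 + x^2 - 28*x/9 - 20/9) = 2*x^3 + 2*x^2/3 - 58*x/9 - 20/9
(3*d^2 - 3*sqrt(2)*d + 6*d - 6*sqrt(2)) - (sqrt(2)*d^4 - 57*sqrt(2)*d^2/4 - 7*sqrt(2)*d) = -sqrt(2)*d^4 + 3*d^2 + 57*sqrt(2)*d^2/4 + 4*sqrt(2)*d + 6*d - 6*sqrt(2)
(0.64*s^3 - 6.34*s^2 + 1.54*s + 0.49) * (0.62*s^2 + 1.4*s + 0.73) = 0.3968*s^5 - 3.0348*s^4 - 7.454*s^3 - 2.1684*s^2 + 1.8102*s + 0.3577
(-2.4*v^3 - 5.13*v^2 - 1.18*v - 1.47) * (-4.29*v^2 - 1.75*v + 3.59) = 10.296*v^5 + 26.2077*v^4 + 5.4237*v^3 - 10.0454*v^2 - 1.6637*v - 5.2773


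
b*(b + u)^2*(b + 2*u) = b^4 + 4*b^3*u + 5*b^2*u^2 + 2*b*u^3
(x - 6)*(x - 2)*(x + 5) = x^3 - 3*x^2 - 28*x + 60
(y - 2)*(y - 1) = y^2 - 3*y + 2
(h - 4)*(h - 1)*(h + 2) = h^3 - 3*h^2 - 6*h + 8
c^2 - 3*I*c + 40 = (c - 8*I)*(c + 5*I)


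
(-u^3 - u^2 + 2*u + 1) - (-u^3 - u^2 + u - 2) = u + 3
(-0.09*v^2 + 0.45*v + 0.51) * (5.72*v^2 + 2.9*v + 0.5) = -0.5148*v^4 + 2.313*v^3 + 4.1772*v^2 + 1.704*v + 0.255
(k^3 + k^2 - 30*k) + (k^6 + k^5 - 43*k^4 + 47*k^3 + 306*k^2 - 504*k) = k^6 + k^5 - 43*k^4 + 48*k^3 + 307*k^2 - 534*k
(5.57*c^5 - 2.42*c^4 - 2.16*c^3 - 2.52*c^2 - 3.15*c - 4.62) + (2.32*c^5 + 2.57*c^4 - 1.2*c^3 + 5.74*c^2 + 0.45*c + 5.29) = 7.89*c^5 + 0.15*c^4 - 3.36*c^3 + 3.22*c^2 - 2.7*c + 0.67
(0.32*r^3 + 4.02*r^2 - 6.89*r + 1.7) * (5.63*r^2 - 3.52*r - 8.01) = 1.8016*r^5 + 21.5062*r^4 - 55.5043*r^3 + 1.6236*r^2 + 49.2049*r - 13.617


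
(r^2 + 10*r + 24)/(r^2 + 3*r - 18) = (r + 4)/(r - 3)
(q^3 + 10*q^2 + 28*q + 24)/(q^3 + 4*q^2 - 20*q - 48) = (q + 2)/(q - 4)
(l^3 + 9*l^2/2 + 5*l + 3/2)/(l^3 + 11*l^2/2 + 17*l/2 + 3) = (l + 1)/(l + 2)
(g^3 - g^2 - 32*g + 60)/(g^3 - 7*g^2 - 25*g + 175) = (g^2 + 4*g - 12)/(g^2 - 2*g - 35)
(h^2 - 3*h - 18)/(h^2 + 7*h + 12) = (h - 6)/(h + 4)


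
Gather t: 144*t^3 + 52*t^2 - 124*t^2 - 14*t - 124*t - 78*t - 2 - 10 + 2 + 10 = 144*t^3 - 72*t^2 - 216*t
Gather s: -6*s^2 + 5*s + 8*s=-6*s^2 + 13*s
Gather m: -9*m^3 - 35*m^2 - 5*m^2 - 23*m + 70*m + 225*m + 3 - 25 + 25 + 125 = -9*m^3 - 40*m^2 + 272*m + 128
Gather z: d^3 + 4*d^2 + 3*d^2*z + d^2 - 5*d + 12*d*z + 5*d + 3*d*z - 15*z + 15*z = d^3 + 5*d^2 + z*(3*d^2 + 15*d)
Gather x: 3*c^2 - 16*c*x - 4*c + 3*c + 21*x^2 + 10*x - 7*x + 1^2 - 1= 3*c^2 - c + 21*x^2 + x*(3 - 16*c)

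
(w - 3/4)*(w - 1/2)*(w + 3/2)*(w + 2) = w^4 + 9*w^3/4 - w^2 - 39*w/16 + 9/8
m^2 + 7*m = m*(m + 7)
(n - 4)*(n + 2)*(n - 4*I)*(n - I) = n^4 - 2*n^3 - 5*I*n^3 - 12*n^2 + 10*I*n^2 + 8*n + 40*I*n + 32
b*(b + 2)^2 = b^3 + 4*b^2 + 4*b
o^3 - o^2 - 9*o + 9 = (o - 3)*(o - 1)*(o + 3)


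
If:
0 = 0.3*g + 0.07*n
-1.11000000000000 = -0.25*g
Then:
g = 4.44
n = -19.03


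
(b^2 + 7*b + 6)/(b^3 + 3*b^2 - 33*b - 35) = (b + 6)/(b^2 + 2*b - 35)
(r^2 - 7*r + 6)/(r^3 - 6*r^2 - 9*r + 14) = (r - 6)/(r^2 - 5*r - 14)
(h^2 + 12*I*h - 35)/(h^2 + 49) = (h + 5*I)/(h - 7*I)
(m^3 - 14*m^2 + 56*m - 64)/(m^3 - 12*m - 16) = (m^2 - 10*m + 16)/(m^2 + 4*m + 4)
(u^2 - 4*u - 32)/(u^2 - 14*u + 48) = (u + 4)/(u - 6)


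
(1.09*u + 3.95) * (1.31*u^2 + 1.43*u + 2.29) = 1.4279*u^3 + 6.7332*u^2 + 8.1446*u + 9.0455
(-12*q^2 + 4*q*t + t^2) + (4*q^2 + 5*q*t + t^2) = -8*q^2 + 9*q*t + 2*t^2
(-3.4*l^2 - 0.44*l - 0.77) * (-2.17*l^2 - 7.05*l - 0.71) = 7.378*l^4 + 24.9248*l^3 + 7.1869*l^2 + 5.7409*l + 0.5467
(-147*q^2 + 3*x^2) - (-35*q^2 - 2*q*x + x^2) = -112*q^2 + 2*q*x + 2*x^2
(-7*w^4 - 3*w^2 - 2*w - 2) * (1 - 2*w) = 14*w^5 - 7*w^4 + 6*w^3 + w^2 + 2*w - 2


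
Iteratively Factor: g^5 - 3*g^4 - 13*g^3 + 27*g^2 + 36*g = (g + 1)*(g^4 - 4*g^3 - 9*g^2 + 36*g) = (g - 3)*(g + 1)*(g^3 - g^2 - 12*g) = (g - 4)*(g - 3)*(g + 1)*(g^2 + 3*g) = g*(g - 4)*(g - 3)*(g + 1)*(g + 3)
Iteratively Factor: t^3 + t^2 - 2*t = (t - 1)*(t^2 + 2*t) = t*(t - 1)*(t + 2)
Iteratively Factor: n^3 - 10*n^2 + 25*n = (n - 5)*(n^2 - 5*n) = n*(n - 5)*(n - 5)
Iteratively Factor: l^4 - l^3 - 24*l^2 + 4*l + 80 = (l - 2)*(l^3 + l^2 - 22*l - 40) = (l - 2)*(l + 2)*(l^2 - l - 20) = (l - 5)*(l - 2)*(l + 2)*(l + 4)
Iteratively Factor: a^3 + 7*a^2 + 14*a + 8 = (a + 2)*(a^2 + 5*a + 4) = (a + 2)*(a + 4)*(a + 1)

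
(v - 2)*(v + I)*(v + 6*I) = v^3 - 2*v^2 + 7*I*v^2 - 6*v - 14*I*v + 12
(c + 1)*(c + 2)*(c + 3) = c^3 + 6*c^2 + 11*c + 6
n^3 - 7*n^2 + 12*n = n*(n - 4)*(n - 3)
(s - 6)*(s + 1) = s^2 - 5*s - 6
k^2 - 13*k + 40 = (k - 8)*(k - 5)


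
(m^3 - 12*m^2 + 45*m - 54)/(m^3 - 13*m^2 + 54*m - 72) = (m - 3)/(m - 4)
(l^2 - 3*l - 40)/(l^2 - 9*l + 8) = (l + 5)/(l - 1)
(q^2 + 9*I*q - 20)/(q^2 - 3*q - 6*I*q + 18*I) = (q^2 + 9*I*q - 20)/(q^2 - 3*q - 6*I*q + 18*I)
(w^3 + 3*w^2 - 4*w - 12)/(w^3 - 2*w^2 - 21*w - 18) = (w^2 - 4)/(w^2 - 5*w - 6)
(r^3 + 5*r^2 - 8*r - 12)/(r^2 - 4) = (r^2 + 7*r + 6)/(r + 2)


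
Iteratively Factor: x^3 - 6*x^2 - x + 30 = (x - 3)*(x^2 - 3*x - 10) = (x - 5)*(x - 3)*(x + 2)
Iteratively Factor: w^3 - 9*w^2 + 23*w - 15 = (w - 1)*(w^2 - 8*w + 15) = (w - 5)*(w - 1)*(w - 3)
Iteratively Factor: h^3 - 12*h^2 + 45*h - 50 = (h - 2)*(h^2 - 10*h + 25) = (h - 5)*(h - 2)*(h - 5)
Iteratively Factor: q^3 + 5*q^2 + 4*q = (q)*(q^2 + 5*q + 4) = q*(q + 1)*(q + 4)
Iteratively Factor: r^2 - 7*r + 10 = (r - 2)*(r - 5)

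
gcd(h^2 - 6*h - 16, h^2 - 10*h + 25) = 1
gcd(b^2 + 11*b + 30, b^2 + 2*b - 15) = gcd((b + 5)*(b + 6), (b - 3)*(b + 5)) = b + 5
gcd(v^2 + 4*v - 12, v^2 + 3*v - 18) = v + 6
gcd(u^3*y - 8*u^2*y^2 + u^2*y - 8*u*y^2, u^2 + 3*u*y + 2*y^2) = 1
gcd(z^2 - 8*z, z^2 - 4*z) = z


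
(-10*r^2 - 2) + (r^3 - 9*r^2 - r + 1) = r^3 - 19*r^2 - r - 1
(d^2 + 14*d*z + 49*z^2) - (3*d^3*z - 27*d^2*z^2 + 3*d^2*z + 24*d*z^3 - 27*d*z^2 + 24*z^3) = -3*d^3*z + 27*d^2*z^2 - 3*d^2*z + d^2 - 24*d*z^3 + 27*d*z^2 + 14*d*z - 24*z^3 + 49*z^2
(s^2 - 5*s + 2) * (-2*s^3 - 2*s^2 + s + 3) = -2*s^5 + 8*s^4 + 7*s^3 - 6*s^2 - 13*s + 6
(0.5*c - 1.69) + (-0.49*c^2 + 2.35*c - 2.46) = -0.49*c^2 + 2.85*c - 4.15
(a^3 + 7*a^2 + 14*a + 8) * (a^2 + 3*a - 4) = a^5 + 10*a^4 + 31*a^3 + 22*a^2 - 32*a - 32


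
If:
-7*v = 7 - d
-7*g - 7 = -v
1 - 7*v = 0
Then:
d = 8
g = -48/49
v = 1/7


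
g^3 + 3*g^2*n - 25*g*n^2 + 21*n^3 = (g - 3*n)*(g - n)*(g + 7*n)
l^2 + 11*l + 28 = (l + 4)*(l + 7)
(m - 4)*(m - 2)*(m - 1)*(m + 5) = m^4 - 2*m^3 - 21*m^2 + 62*m - 40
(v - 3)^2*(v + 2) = v^3 - 4*v^2 - 3*v + 18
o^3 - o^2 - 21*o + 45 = (o - 3)^2*(o + 5)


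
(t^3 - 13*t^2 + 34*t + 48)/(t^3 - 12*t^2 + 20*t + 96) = (t + 1)/(t + 2)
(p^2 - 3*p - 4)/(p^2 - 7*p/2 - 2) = 2*(p + 1)/(2*p + 1)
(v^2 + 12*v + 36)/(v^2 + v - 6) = (v^2 + 12*v + 36)/(v^2 + v - 6)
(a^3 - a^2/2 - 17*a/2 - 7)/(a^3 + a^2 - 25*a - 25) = (a^2 - 3*a/2 - 7)/(a^2 - 25)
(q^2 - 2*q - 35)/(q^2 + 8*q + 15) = (q - 7)/(q + 3)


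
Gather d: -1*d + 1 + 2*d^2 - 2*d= 2*d^2 - 3*d + 1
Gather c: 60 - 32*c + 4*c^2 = 4*c^2 - 32*c + 60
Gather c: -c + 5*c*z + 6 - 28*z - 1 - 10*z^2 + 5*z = c*(5*z - 1) - 10*z^2 - 23*z + 5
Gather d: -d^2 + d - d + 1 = 1 - d^2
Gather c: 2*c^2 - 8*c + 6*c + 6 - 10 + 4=2*c^2 - 2*c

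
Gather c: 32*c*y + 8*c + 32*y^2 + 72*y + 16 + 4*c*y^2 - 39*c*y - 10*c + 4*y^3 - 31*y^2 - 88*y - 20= c*(4*y^2 - 7*y - 2) + 4*y^3 + y^2 - 16*y - 4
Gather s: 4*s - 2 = 4*s - 2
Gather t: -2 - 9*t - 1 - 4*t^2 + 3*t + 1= -4*t^2 - 6*t - 2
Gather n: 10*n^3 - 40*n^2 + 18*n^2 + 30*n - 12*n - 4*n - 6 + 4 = 10*n^3 - 22*n^2 + 14*n - 2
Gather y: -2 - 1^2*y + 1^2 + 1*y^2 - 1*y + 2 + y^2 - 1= 2*y^2 - 2*y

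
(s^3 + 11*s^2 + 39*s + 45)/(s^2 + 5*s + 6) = (s^2 + 8*s + 15)/(s + 2)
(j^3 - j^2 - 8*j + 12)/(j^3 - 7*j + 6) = (j - 2)/(j - 1)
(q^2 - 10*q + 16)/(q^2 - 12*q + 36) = (q^2 - 10*q + 16)/(q^2 - 12*q + 36)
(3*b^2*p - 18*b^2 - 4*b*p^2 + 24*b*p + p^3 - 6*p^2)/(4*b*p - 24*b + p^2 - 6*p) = (3*b^2 - 4*b*p + p^2)/(4*b + p)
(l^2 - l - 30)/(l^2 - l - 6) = (-l^2 + l + 30)/(-l^2 + l + 6)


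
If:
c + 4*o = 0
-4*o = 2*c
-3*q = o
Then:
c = 0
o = 0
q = 0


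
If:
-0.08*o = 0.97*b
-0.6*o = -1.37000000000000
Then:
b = -0.19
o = 2.28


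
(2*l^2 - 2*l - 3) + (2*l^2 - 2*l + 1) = 4*l^2 - 4*l - 2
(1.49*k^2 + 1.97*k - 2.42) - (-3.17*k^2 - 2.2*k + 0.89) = 4.66*k^2 + 4.17*k - 3.31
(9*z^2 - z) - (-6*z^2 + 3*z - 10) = 15*z^2 - 4*z + 10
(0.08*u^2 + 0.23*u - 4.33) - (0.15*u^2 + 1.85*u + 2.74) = -0.07*u^2 - 1.62*u - 7.07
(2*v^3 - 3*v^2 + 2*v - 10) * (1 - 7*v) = -14*v^4 + 23*v^3 - 17*v^2 + 72*v - 10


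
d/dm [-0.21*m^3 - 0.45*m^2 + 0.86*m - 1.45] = -0.63*m^2 - 0.9*m + 0.86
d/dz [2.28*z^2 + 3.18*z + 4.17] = 4.56*z + 3.18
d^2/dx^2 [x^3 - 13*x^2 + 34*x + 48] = 6*x - 26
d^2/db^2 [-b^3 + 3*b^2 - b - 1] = 6 - 6*b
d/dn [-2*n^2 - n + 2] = -4*n - 1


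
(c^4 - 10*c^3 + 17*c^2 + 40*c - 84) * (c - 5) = c^5 - 15*c^4 + 67*c^3 - 45*c^2 - 284*c + 420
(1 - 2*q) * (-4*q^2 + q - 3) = 8*q^3 - 6*q^2 + 7*q - 3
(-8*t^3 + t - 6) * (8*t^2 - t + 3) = -64*t^5 + 8*t^4 - 16*t^3 - 49*t^2 + 9*t - 18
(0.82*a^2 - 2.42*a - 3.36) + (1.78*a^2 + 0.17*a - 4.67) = 2.6*a^2 - 2.25*a - 8.03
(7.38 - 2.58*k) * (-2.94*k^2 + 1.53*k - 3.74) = 7.5852*k^3 - 25.6446*k^2 + 20.9406*k - 27.6012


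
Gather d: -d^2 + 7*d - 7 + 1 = -d^2 + 7*d - 6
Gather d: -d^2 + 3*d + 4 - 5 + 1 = -d^2 + 3*d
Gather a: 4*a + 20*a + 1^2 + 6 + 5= 24*a + 12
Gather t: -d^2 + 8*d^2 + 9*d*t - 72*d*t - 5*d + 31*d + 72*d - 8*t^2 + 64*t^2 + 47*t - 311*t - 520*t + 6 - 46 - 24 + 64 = 7*d^2 + 98*d + 56*t^2 + t*(-63*d - 784)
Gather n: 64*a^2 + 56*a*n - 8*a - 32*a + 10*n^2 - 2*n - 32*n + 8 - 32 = 64*a^2 - 40*a + 10*n^2 + n*(56*a - 34) - 24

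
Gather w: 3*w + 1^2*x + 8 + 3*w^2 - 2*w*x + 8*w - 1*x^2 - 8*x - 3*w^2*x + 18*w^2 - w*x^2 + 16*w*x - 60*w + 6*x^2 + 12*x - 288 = w^2*(21 - 3*x) + w*(-x^2 + 14*x - 49) + 5*x^2 + 5*x - 280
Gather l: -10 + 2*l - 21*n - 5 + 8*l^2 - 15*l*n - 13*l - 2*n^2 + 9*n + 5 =8*l^2 + l*(-15*n - 11) - 2*n^2 - 12*n - 10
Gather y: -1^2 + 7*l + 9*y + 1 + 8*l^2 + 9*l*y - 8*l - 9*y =8*l^2 + 9*l*y - l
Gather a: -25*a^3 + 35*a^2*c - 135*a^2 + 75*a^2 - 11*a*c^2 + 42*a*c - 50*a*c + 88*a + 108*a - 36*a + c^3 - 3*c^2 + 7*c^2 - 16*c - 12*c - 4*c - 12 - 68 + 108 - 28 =-25*a^3 + a^2*(35*c - 60) + a*(-11*c^2 - 8*c + 160) + c^3 + 4*c^2 - 32*c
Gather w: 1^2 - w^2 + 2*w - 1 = -w^2 + 2*w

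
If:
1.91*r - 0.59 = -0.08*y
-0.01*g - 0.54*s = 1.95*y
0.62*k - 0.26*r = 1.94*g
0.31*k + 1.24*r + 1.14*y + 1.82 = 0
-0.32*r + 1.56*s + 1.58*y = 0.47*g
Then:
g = -2.65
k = -8.17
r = 0.30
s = -1.04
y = 0.30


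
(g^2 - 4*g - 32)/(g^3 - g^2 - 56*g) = (g + 4)/(g*(g + 7))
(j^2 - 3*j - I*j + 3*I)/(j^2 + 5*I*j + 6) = (j - 3)/(j + 6*I)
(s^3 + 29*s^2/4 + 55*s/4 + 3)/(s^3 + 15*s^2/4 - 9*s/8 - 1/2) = 2*(s + 3)/(2*s - 1)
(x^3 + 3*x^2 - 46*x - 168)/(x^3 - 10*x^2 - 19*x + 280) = (x^2 + 10*x + 24)/(x^2 - 3*x - 40)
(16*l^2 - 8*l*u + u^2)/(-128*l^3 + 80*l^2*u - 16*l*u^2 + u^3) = 1/(-8*l + u)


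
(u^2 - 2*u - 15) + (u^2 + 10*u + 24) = 2*u^2 + 8*u + 9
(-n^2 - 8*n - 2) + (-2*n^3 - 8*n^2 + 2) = -2*n^3 - 9*n^2 - 8*n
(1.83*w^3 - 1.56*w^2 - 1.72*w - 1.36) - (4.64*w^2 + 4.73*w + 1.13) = 1.83*w^3 - 6.2*w^2 - 6.45*w - 2.49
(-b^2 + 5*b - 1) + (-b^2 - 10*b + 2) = -2*b^2 - 5*b + 1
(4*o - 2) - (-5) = 4*o + 3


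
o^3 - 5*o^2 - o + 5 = (o - 5)*(o - 1)*(o + 1)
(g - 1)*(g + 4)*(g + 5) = g^3 + 8*g^2 + 11*g - 20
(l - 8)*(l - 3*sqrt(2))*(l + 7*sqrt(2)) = l^3 - 8*l^2 + 4*sqrt(2)*l^2 - 32*sqrt(2)*l - 42*l + 336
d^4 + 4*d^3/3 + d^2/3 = d^2*(d + 1/3)*(d + 1)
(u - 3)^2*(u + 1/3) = u^3 - 17*u^2/3 + 7*u + 3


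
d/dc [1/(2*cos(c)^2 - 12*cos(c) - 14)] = (cos(c) - 3)*sin(c)/(sin(c)^2 + 6*cos(c) + 6)^2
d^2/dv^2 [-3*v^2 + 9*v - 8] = -6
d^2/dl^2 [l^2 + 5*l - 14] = 2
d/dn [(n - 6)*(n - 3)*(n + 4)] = 3*n^2 - 10*n - 18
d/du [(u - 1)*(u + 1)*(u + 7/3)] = 3*u^2 + 14*u/3 - 1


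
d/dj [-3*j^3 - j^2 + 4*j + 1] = -9*j^2 - 2*j + 4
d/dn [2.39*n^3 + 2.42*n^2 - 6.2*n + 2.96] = 7.17*n^2 + 4.84*n - 6.2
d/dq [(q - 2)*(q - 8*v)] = 2*q - 8*v - 2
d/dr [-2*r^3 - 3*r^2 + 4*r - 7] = -6*r^2 - 6*r + 4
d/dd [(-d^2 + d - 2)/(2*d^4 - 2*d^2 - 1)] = (4*d^5 - 6*d^4 + 16*d^3 + 2*d^2 - 6*d - 1)/(4*d^8 - 8*d^6 + 4*d^2 + 1)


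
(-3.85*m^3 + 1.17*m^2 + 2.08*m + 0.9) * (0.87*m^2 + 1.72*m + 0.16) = -3.3495*m^5 - 5.6041*m^4 + 3.206*m^3 + 4.5478*m^2 + 1.8808*m + 0.144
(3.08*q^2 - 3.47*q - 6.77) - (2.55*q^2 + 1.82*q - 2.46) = 0.53*q^2 - 5.29*q - 4.31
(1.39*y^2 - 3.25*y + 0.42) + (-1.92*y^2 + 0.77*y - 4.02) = -0.53*y^2 - 2.48*y - 3.6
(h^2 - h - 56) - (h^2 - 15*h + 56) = 14*h - 112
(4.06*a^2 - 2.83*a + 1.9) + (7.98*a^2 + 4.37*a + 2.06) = 12.04*a^2 + 1.54*a + 3.96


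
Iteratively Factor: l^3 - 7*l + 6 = (l - 2)*(l^2 + 2*l - 3) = (l - 2)*(l - 1)*(l + 3)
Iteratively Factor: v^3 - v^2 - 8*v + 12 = (v + 3)*(v^2 - 4*v + 4) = (v - 2)*(v + 3)*(v - 2)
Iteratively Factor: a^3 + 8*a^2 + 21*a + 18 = (a + 3)*(a^2 + 5*a + 6) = (a + 3)^2*(a + 2)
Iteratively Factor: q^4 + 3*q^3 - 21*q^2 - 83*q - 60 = (q + 3)*(q^3 - 21*q - 20) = (q - 5)*(q + 3)*(q^2 + 5*q + 4) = (q - 5)*(q + 1)*(q + 3)*(q + 4)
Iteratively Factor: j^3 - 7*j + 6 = (j + 3)*(j^2 - 3*j + 2) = (j - 2)*(j + 3)*(j - 1)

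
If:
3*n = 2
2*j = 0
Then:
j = 0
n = 2/3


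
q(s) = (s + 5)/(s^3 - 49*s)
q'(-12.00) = 0.00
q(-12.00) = 0.01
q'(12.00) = 0.00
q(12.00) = 0.01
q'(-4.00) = 0.01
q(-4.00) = 0.01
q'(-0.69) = 0.21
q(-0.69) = 0.13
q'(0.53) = 0.36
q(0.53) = -0.21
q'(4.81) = -0.02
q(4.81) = -0.08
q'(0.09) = 12.60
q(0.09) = -1.15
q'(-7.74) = 0.04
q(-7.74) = 0.03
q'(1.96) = 0.02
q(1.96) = -0.08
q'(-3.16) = 0.01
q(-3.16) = 0.01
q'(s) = (49 - 3*s^2)*(s + 5)/(s^3 - 49*s)^2 + 1/(s^3 - 49*s)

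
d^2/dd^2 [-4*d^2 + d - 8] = -8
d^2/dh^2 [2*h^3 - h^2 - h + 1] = 12*h - 2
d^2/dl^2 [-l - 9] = 0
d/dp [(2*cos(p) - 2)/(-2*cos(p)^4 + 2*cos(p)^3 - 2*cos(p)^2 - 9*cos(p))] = 8*(-6*cos(p)^4 + 12*cos(p)^3 - 8*cos(p)^2 + 4*cos(p) + 9)*sin(p)/((4*sin(p)^2 + 7*cos(p) + cos(3*p) + 14)^2*cos(p)^2)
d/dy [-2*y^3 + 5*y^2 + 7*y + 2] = -6*y^2 + 10*y + 7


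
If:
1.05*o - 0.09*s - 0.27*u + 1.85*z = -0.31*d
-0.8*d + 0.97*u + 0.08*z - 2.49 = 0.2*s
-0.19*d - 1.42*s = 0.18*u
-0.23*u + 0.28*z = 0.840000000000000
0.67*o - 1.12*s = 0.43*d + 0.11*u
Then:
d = -4.94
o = -1.99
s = 0.85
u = -1.48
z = 1.79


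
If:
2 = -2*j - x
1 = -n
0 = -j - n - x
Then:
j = -3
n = -1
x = 4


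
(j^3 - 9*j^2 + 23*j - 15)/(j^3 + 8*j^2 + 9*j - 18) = (j^2 - 8*j + 15)/(j^2 + 9*j + 18)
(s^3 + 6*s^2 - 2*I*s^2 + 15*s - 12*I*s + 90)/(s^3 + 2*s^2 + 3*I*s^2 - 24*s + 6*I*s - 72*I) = (s - 5*I)/(s - 4)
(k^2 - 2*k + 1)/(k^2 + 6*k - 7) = (k - 1)/(k + 7)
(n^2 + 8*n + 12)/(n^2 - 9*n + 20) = (n^2 + 8*n + 12)/(n^2 - 9*n + 20)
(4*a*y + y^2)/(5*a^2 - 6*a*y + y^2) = y*(4*a + y)/(5*a^2 - 6*a*y + y^2)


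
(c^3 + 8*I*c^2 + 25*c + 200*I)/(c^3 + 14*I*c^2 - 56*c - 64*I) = (c^2 + 25)/(c^2 + 6*I*c - 8)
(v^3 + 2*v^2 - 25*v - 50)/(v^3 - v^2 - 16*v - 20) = (v + 5)/(v + 2)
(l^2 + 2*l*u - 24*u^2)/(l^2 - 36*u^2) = (-l + 4*u)/(-l + 6*u)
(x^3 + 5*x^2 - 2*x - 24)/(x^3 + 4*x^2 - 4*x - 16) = (x + 3)/(x + 2)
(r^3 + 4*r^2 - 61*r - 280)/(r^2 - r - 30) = (r^2 - r - 56)/(r - 6)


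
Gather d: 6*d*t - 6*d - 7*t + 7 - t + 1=d*(6*t - 6) - 8*t + 8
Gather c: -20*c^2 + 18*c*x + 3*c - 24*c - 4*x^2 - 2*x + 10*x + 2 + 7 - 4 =-20*c^2 + c*(18*x - 21) - 4*x^2 + 8*x + 5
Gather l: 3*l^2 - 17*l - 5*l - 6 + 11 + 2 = 3*l^2 - 22*l + 7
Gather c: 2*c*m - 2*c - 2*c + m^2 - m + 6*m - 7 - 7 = c*(2*m - 4) + m^2 + 5*m - 14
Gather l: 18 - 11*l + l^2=l^2 - 11*l + 18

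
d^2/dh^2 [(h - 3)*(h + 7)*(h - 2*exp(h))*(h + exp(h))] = -h^3*exp(h) - 8*h^2*exp(2*h) - 10*h^2*exp(h) + 12*h^2 - 48*h*exp(2*h) - h*exp(h) + 24*h + 132*exp(2*h) + 34*exp(h) - 42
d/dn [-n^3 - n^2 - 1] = n*(-3*n - 2)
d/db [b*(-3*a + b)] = -3*a + 2*b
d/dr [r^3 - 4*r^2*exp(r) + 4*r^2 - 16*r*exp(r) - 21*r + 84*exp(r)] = -4*r^2*exp(r) + 3*r^2 - 24*r*exp(r) + 8*r + 68*exp(r) - 21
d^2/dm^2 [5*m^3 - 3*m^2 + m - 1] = 30*m - 6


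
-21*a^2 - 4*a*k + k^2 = (-7*a + k)*(3*a + k)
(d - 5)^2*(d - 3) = d^3 - 13*d^2 + 55*d - 75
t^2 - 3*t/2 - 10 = (t - 4)*(t + 5/2)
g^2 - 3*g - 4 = (g - 4)*(g + 1)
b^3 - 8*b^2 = b^2*(b - 8)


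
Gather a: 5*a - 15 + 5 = 5*a - 10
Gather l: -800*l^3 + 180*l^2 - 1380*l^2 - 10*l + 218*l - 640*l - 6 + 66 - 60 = -800*l^3 - 1200*l^2 - 432*l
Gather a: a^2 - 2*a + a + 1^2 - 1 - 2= a^2 - a - 2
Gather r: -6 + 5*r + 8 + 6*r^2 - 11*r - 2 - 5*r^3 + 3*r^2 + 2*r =-5*r^3 + 9*r^2 - 4*r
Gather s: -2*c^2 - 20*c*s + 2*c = -2*c^2 - 20*c*s + 2*c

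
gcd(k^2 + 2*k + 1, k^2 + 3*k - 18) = 1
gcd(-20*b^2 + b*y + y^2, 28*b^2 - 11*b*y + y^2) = -4*b + y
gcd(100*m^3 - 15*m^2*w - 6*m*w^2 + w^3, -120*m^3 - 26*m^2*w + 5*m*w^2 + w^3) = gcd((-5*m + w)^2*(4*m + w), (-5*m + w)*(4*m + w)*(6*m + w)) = -20*m^2 - m*w + w^2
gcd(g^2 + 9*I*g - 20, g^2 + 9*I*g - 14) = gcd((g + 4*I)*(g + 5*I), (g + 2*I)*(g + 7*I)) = 1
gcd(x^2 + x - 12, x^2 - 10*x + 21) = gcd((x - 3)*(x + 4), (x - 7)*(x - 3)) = x - 3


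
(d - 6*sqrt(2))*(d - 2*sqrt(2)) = d^2 - 8*sqrt(2)*d + 24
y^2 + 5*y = y*(y + 5)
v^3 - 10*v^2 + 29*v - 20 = (v - 5)*(v - 4)*(v - 1)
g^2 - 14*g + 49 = (g - 7)^2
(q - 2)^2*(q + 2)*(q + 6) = q^4 + 4*q^3 - 16*q^2 - 16*q + 48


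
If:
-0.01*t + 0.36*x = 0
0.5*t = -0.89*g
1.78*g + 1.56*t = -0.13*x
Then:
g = 0.00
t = 0.00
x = 0.00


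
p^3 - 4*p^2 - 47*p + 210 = (p - 6)*(p - 5)*(p + 7)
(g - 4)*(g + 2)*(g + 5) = g^3 + 3*g^2 - 18*g - 40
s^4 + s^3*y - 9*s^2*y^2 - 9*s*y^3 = s*(s - 3*y)*(s + y)*(s + 3*y)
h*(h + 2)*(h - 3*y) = h^3 - 3*h^2*y + 2*h^2 - 6*h*y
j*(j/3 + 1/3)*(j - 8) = j^3/3 - 7*j^2/3 - 8*j/3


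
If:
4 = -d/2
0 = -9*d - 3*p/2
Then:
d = -8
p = 48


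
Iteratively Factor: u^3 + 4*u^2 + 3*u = (u + 1)*(u^2 + 3*u) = (u + 1)*(u + 3)*(u)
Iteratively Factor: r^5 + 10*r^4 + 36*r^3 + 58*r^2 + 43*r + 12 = (r + 4)*(r^4 + 6*r^3 + 12*r^2 + 10*r + 3) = (r + 3)*(r + 4)*(r^3 + 3*r^2 + 3*r + 1) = (r + 1)*(r + 3)*(r + 4)*(r^2 + 2*r + 1) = (r + 1)^2*(r + 3)*(r + 4)*(r + 1)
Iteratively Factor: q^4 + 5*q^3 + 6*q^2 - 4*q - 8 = (q - 1)*(q^3 + 6*q^2 + 12*q + 8) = (q - 1)*(q + 2)*(q^2 + 4*q + 4) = (q - 1)*(q + 2)^2*(q + 2)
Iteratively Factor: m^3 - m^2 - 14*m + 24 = (m - 3)*(m^2 + 2*m - 8) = (m - 3)*(m - 2)*(m + 4)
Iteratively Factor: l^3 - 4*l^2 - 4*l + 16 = (l - 4)*(l^2 - 4) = (l - 4)*(l + 2)*(l - 2)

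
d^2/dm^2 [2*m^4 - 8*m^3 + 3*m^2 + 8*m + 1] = 24*m^2 - 48*m + 6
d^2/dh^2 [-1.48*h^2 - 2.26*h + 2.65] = -2.96000000000000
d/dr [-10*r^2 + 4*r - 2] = 4 - 20*r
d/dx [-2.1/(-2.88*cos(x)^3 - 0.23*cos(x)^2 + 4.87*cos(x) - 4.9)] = (18.144*cos(x)^2 + 0.966*cos(x) - 10.227)*sin(x)/(2.88*cos(x)^3 + 0.23*cos(x)^2 - 4.87*cos(x) + 4.9)^2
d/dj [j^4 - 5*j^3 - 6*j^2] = j*(4*j^2 - 15*j - 12)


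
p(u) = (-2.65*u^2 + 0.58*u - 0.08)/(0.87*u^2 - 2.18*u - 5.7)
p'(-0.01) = -0.12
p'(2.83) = 5.19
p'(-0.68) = -1.49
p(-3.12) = -2.89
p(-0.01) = 0.02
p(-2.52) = -3.45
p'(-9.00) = 0.02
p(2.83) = 4.01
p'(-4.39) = -0.08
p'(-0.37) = -0.61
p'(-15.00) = 0.01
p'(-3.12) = -0.51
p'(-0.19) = -0.33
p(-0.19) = 0.05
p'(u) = (0.58 - 5.3*u)/(0.87*u^2 - 2.18*u - 5.7) + (2.18 - 1.74*u)*(-2.65*u^2 + 0.58*u - 0.08)/(0.87*u^2 - 2.18*u - 5.7)^2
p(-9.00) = -2.61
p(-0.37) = 0.14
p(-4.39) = -2.60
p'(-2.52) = -1.64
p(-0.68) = 0.45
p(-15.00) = -2.72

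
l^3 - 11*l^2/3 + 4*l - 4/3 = (l - 2)*(l - 1)*(l - 2/3)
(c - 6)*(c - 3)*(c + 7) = c^3 - 2*c^2 - 45*c + 126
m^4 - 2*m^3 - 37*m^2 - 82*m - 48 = (m - 8)*(m + 1)*(m + 2)*(m + 3)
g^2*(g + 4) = g^3 + 4*g^2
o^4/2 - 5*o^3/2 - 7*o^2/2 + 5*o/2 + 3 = (o/2 + 1/2)*(o - 6)*(o - 1)*(o + 1)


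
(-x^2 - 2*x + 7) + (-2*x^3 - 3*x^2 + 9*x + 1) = -2*x^3 - 4*x^2 + 7*x + 8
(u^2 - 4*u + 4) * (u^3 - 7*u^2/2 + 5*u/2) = u^5 - 15*u^4/2 + 41*u^3/2 - 24*u^2 + 10*u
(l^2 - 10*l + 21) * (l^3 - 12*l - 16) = l^5 - 10*l^4 + 9*l^3 + 104*l^2 - 92*l - 336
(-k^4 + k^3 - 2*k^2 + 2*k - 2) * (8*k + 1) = -8*k^5 + 7*k^4 - 15*k^3 + 14*k^2 - 14*k - 2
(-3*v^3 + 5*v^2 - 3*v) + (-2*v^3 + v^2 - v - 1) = -5*v^3 + 6*v^2 - 4*v - 1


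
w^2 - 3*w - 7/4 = (w - 7/2)*(w + 1/2)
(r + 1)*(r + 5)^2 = r^3 + 11*r^2 + 35*r + 25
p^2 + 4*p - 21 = (p - 3)*(p + 7)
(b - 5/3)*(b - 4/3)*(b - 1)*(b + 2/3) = b^4 - 10*b^3/3 + 23*b^2/9 + 34*b/27 - 40/27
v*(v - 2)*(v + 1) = v^3 - v^2 - 2*v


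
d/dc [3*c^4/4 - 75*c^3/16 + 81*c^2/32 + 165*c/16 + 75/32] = 3*c^3 - 225*c^2/16 + 81*c/16 + 165/16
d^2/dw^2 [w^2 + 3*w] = 2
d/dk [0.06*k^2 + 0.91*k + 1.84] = 0.12*k + 0.91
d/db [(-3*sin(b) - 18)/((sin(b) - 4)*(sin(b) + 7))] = 3*(sin(b)^2 + 12*sin(b) + 46)*cos(b)/((sin(b) - 4)^2*(sin(b) + 7)^2)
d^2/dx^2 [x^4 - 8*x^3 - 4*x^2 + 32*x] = 12*x^2 - 48*x - 8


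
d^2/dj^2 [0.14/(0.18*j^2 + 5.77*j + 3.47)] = (-0.009072*j^2 - 0.290808*j + 0.14*(0.36*j + 5.77)*(0.72*j + 11.54) - 0.174888)/(0.18*j^2 + 5.77*j + 3.47)^3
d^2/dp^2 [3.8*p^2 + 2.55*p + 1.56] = 7.60000000000000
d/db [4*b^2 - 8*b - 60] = 8*b - 8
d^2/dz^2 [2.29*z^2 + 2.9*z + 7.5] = 4.58000000000000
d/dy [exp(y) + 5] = exp(y)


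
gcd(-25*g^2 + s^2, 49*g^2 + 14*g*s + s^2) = 1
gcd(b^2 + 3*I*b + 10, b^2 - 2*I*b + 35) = b + 5*I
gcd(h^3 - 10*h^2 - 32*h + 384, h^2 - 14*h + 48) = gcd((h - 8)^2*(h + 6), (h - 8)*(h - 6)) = h - 8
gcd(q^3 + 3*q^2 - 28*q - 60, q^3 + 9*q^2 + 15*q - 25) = 1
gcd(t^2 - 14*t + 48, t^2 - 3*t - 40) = t - 8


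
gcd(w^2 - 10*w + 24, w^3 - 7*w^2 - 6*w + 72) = w^2 - 10*w + 24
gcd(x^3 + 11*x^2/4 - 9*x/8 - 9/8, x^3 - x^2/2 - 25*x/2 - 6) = x^2 + 7*x/2 + 3/2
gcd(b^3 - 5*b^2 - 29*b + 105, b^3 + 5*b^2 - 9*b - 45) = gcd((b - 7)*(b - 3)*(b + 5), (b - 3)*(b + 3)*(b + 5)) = b^2 + 2*b - 15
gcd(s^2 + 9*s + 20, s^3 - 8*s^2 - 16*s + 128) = s + 4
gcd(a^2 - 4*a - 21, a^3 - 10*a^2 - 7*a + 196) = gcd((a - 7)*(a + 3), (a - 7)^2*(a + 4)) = a - 7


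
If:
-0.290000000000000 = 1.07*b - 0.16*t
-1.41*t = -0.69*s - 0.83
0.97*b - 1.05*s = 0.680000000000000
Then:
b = -0.25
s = -0.88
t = 0.16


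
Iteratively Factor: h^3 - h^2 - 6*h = (h)*(h^2 - h - 6) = h*(h + 2)*(h - 3)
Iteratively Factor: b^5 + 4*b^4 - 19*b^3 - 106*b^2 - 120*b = (b + 2)*(b^4 + 2*b^3 - 23*b^2 - 60*b) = b*(b + 2)*(b^3 + 2*b^2 - 23*b - 60) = b*(b + 2)*(b + 3)*(b^2 - b - 20) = b*(b + 2)*(b + 3)*(b + 4)*(b - 5)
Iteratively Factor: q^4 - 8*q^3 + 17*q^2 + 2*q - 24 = (q - 4)*(q^3 - 4*q^2 + q + 6) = (q - 4)*(q - 3)*(q^2 - q - 2) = (q - 4)*(q - 3)*(q - 2)*(q + 1)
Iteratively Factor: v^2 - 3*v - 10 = (v + 2)*(v - 5)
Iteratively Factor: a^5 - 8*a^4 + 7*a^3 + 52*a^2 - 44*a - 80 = (a - 5)*(a^4 - 3*a^3 - 8*a^2 + 12*a + 16) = (a - 5)*(a - 4)*(a^3 + a^2 - 4*a - 4) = (a - 5)*(a - 4)*(a + 2)*(a^2 - a - 2) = (a - 5)*(a - 4)*(a - 2)*(a + 2)*(a + 1)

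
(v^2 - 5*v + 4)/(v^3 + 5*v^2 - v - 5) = (v - 4)/(v^2 + 6*v + 5)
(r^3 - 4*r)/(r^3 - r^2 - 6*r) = (r - 2)/(r - 3)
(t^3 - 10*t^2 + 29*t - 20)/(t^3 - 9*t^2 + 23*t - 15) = (t - 4)/(t - 3)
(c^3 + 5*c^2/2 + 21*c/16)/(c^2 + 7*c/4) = c + 3/4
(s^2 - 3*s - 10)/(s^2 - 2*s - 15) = (s + 2)/(s + 3)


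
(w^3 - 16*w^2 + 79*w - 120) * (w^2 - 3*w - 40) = w^5 - 19*w^4 + 87*w^3 + 283*w^2 - 2800*w + 4800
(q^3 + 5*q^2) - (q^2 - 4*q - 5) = q^3 + 4*q^2 + 4*q + 5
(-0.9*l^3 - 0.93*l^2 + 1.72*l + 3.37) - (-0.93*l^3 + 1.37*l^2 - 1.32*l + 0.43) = 0.03*l^3 - 2.3*l^2 + 3.04*l + 2.94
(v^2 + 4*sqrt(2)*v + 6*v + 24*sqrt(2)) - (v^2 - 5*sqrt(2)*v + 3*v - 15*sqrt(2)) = 3*v + 9*sqrt(2)*v + 39*sqrt(2)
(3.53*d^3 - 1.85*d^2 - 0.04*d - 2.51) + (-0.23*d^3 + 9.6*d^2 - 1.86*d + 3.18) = 3.3*d^3 + 7.75*d^2 - 1.9*d + 0.67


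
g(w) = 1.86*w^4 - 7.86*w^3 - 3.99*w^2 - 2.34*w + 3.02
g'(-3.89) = -766.06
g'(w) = 7.44*w^3 - 23.58*w^2 - 7.98*w - 2.34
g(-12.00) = 51607.58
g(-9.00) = 17634.29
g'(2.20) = -54.80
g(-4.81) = 1792.28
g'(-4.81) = -1337.46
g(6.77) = 1272.65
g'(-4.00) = -823.86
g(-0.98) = 10.59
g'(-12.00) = -16158.42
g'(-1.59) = -79.17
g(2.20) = -61.56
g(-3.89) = 840.32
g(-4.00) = 927.74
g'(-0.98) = -24.17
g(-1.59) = 40.14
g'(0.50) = -11.30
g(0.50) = -0.01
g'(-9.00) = -7264.26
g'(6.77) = 1171.44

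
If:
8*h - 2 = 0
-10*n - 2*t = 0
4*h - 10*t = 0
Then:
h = 1/4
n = -1/50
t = 1/10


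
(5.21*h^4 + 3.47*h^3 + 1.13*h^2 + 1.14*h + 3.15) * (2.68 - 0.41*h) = -2.1361*h^5 + 12.5401*h^4 + 8.8363*h^3 + 2.561*h^2 + 1.7637*h + 8.442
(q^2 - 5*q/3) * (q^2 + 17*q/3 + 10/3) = q^4 + 4*q^3 - 55*q^2/9 - 50*q/9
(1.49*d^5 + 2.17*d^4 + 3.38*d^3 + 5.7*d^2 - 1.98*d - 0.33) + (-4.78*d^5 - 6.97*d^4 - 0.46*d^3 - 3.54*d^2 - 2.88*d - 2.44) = -3.29*d^5 - 4.8*d^4 + 2.92*d^3 + 2.16*d^2 - 4.86*d - 2.77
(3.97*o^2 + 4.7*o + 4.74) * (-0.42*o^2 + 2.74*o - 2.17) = -1.6674*o^4 + 8.9038*o^3 + 2.2723*o^2 + 2.7886*o - 10.2858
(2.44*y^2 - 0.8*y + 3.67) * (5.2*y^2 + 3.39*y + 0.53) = 12.688*y^4 + 4.1116*y^3 + 17.6652*y^2 + 12.0173*y + 1.9451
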